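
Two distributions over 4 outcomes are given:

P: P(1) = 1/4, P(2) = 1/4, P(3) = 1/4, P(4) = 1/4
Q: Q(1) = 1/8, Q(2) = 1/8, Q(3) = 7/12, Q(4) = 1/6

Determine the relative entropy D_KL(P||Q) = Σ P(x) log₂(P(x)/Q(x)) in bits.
0.3406 bits

D_KL(P||Q) = Σ P(x) log₂(P(x)/Q(x))

Computing term by term:
  P(1)·log₂(P(1)/Q(1)) = (1/4)·log₂((1/4)/(1/8)) = 0.25000
  P(2)·log₂(P(2)/Q(2)) = (1/4)·log₂((1/4)/(1/8)) = 0.25000
  P(3)·log₂(P(3)/Q(3)) = (1/4)·log₂((1/4)/(7/12)) = -0.30560
  P(4)·log₂(P(4)/Q(4)) = (1/4)·log₂((1/4)/(1/6)) = 0.14624

D_KL(P||Q) = 0.25000 + 0.25000 - 0.30560 + 0.14624 = 0.34064 ≈ 0.3406 bits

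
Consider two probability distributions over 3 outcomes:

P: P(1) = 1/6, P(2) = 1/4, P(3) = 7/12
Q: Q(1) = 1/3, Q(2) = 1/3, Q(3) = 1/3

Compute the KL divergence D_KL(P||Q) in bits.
0.2005 bits

D_KL(P||Q) = Σ P(x) log₂(P(x)/Q(x))

Computing term by term:
  P(1)·log₂(P(1)/Q(1)) = (1/6)·log₂((1/6)/(1/3)) = -0.16667
  P(2)·log₂(P(2)/Q(2)) = (1/4)·log₂((1/4)/(1/3)) = -0.10376
  P(3)·log₂(P(3)/Q(3)) = (7/12)·log₂((7/12)/(1/3)) = 0.47096

D_KL(P||Q) = -0.16667 - 0.10376 + 0.47096 = 0.20053 ≈ 0.2005 bits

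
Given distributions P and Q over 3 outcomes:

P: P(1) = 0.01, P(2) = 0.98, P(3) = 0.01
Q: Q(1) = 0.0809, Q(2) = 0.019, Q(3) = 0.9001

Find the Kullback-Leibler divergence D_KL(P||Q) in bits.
5.4799 bits

D_KL(P||Q) = Σ P(x) log₂(P(x)/Q(x))

Computing term by term:
  P(1)·log₂(P(1)/Q(1)) = 0.01·log₂(0.01/0.0809) = -0.03016
  P(2)·log₂(P(2)/Q(2)) = 0.98·log₂(0.98/0.019) = 5.57494
  P(3)·log₂(P(3)/Q(3)) = 0.01·log₂(0.01/0.9001) = -0.06492

D_KL(P||Q) = -0.03016 + 5.57494 - 0.06492 = 5.47986 ≈ 5.4799 bits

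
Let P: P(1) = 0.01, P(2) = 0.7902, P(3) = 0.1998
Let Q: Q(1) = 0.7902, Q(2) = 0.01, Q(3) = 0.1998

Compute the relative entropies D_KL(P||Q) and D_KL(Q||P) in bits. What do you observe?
D_KL(P||Q) = 4.9185 bits, D_KL(Q||P) = 4.9185 bits. The two directions give the same value here, because Q is a self-inverse relabeling of P; in general KL divergence is asymmetric.

D_KL(P||Q) = Σ P(x) log₂(P(x)/Q(x))

Computing term by term:
  P(1)·log₂(P(1)/Q(1)) = 0.01·log₂(0.01/0.7902) = -0.06304
  P(2)·log₂(P(2)/Q(2)) = 0.7902·log₂(0.7902/0.01) = 4.98154
  P(3)·log₂(P(3)/Q(3)) = 0.1998·log₂(0.1998/0.1998) = 0.00000

D_KL(P||Q) = -0.06304 + 4.98154 + 0.00000 = 4.91850 ≈ 4.9185 bits

D_KL(Q||P) = Σ Q(x) log₂(Q(x)/P(x))

Computing term by term:
  Q(1)·log₂(Q(1)/P(1)) = 0.7902·log₂(0.7902/0.01) = 4.98154
  Q(2)·log₂(Q(2)/P(2)) = 0.01·log₂(0.01/0.7902) = -0.06304
  Q(3)·log₂(Q(3)/P(3)) = 0.1998·log₂(0.1998/0.1998) = 0.00000

D_KL(Q||P) = 4.98154 - 0.06304 + 0.00000 = 4.91850 ≈ 4.9185 bits

These ARE equal here. Q is P with outcomes relabeled (Q(1) = P(2), Q(2) = P(1)) by a relabeling that is its own inverse, so the two sums contain exactly the same terms in a different order. This is a special case — KL divergence is not symmetric in general: D_KL(P||Q) ≠ D_KL(Q||P) for most P, Q.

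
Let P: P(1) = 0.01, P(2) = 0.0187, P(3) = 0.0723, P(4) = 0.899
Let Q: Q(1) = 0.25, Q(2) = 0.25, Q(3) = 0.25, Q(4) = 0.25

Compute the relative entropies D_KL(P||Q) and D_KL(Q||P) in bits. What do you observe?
D_KL(P||Q) = 1.4141 bits, D_KL(Q||P) = 2.0820 bits. The two directions give different values (D_KL(Q||P) exceeds D_KL(P||Q) by 0.6679 bits): KL divergence is asymmetric.

D_KL(P||Q) = Σ P(x) log₂(P(x)/Q(x))

Computing term by term:
  P(1)·log₂(P(1)/Q(1)) = 0.01·log₂(0.01/0.25) = -0.04644
  P(2)·log₂(P(2)/Q(2)) = 0.0187·log₂(0.0187/0.25) = -0.06995
  P(3)·log₂(P(3)/Q(3)) = 0.0723·log₂(0.0723/0.25) = -0.12941
  P(4)·log₂(P(4)/Q(4)) = 0.899·log₂(0.899/0.25) = 1.65991

D_KL(P||Q) = -0.04644 - 0.06995 - 0.12941 + 1.65991 = 1.41411 ≈ 1.4141 bits

D_KL(Q||P) = Σ Q(x) log₂(Q(x)/P(x))

Computing term by term:
  Q(1)·log₂(Q(1)/P(1)) = 0.25·log₂(0.25/0.01) = 1.16096
  Q(2)·log₂(Q(2)/P(2)) = 0.25·log₂(0.25/0.0187) = 0.93520
  Q(3)·log₂(Q(3)/P(3)) = 0.25·log₂(0.25/0.0723) = 0.44747
  Q(4)·log₂(Q(4)/P(4)) = 0.25·log₂(0.25/0.899) = -0.46160

D_KL(Q||P) = 1.16096 + 0.93520 + 0.44747 - 0.46160 = 2.08203 ≈ 2.0820 bits

These are NOT equal (difference: 0.6679 bits). KL divergence is asymmetric: D_KL(P||Q) ≠ D_KL(Q||P) in general.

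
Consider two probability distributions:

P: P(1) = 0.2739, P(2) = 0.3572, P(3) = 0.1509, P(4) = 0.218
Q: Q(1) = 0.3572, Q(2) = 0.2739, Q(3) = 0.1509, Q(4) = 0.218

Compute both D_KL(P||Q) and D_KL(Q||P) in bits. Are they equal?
D_KL(P||Q) = 0.0319 bits, D_KL(Q||P) = 0.0319 bits. Yes, in this case they are equal (although KL divergence is not symmetric in general).

D_KL(P||Q) = Σ P(x) log₂(P(x)/Q(x))

Computing term by term:
  P(1)·log₂(P(1)/Q(1)) = 0.2739·log₂(0.2739/0.3572) = -0.10493
  P(2)·log₂(P(2)/Q(2)) = 0.3572·log₂(0.3572/0.2739) = 0.13684
  P(3)·log₂(P(3)/Q(3)) = 0.1509·log₂(0.1509/0.1509) = 0.00000
  P(4)·log₂(P(4)/Q(4)) = 0.218·log₂(0.218/0.218) = 0.00000

D_KL(P||Q) = -0.10493 + 0.13684 + 0.00000 + 0.00000 = 0.03191 ≈ 0.0319 bits

D_KL(Q||P) = Σ Q(x) log₂(Q(x)/P(x))

Computing term by term:
  Q(1)·log₂(Q(1)/P(1)) = 0.3572·log₂(0.3572/0.2739) = 0.13684
  Q(2)·log₂(Q(2)/P(2)) = 0.2739·log₂(0.2739/0.3572) = -0.10493
  Q(3)·log₂(Q(3)/P(3)) = 0.1509·log₂(0.1509/0.1509) = 0.00000
  Q(4)·log₂(Q(4)/P(4)) = 0.218·log₂(0.218/0.218) = 0.00000

D_KL(Q||P) = 0.13684 - 0.10493 + 0.00000 + 0.00000 = 0.03191 ≈ 0.0319 bits

These ARE equal here. Q is P with outcomes relabeled (Q(1) = P(2), Q(2) = P(1)) by a relabeling that is its own inverse, so the two sums contain exactly the same terms in a different order. This is a special case — KL divergence is not symmetric in general: D_KL(P||Q) ≠ D_KL(Q||P) for most P, Q.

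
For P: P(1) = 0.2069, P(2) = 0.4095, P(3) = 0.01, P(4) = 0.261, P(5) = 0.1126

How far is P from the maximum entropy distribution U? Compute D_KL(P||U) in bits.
0.3972 bits

U(i) = 1/5 for all i

D_KL(P||U) = Σ P(x) log₂(P(x) / (1/5))
           = Σ P(x) log₂(P(x)) + log₂(5)
           = log₂(5) - H(P)

H(P) = -Σ P(x) log₂(P(x)):
  -P(1)·log₂(P(1)) = -(0.2069)·log₂(0.2069) = 0.47028
  -P(2)·log₂(P(2)) = -(0.4095)·log₂(0.4095) = 0.52746
  -P(3)·log₂(P(3)) = -(0.01)·log₂(0.01) = 0.06644
  -P(4)·log₂(P(4)) = -(0.261)·log₂(0.261) = 0.50579
  -P(5)·log₂(P(5)) = -(0.1126)·log₂(0.1126) = 0.35477
H(P) = 0.47028 + 0.52746 + 0.06644 + 0.50579 + 0.35477 = 1.92474 bits

log₂(5) = 2.32193 bits

D_KL(P||U) = 2.32193 - 1.92474 = 0.39719 ≈ 0.3972 bits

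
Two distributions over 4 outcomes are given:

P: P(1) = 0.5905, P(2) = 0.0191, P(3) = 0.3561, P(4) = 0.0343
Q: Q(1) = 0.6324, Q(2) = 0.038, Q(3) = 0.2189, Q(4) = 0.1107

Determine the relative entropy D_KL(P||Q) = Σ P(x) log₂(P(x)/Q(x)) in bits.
0.1147 bits

D_KL(P||Q) = Σ P(x) log₂(P(x)/Q(x))

Computing term by term:
  P(1)·log₂(P(1)/Q(1)) = 0.5905·log₂(0.5905/0.6324) = -0.05840
  P(2)·log₂(P(2)/Q(2)) = 0.0191·log₂(0.0191/0.038) = -0.01896
  P(3)·log₂(P(3)/Q(3)) = 0.3561·log₂(0.3561/0.2189) = 0.24999
  P(4)·log₂(P(4)/Q(4)) = 0.0343·log₂(0.0343/0.1107) = -0.05798

D_KL(P||Q) = -0.05840 - 0.01896 + 0.24999 - 0.05798 = 0.11465 ≈ 0.1147 bits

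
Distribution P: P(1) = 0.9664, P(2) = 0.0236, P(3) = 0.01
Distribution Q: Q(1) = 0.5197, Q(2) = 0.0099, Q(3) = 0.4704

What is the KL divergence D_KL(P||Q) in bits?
0.8389 bits

D_KL(P||Q) = Σ P(x) log₂(P(x)/Q(x))

Computing term by term:
  P(1)·log₂(P(1)/Q(1)) = 0.9664·log₂(0.9664/0.5197) = 0.86487
  P(2)·log₂(P(2)/Q(2)) = 0.0236·log₂(0.0236/0.0099) = 0.02958
  P(3)·log₂(P(3)/Q(3)) = 0.01·log₂(0.01/0.4704) = -0.05556

D_KL(P||Q) = 0.86487 + 0.02958 - 0.05556 = 0.83889 ≈ 0.8389 bits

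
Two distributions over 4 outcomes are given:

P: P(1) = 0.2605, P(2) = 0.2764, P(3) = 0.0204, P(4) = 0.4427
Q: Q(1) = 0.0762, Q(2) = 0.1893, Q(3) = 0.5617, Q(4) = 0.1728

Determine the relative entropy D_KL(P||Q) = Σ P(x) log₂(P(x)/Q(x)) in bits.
1.1162 bits

D_KL(P||Q) = Σ P(x) log₂(P(x)/Q(x))

Computing term by term:
  P(1)·log₂(P(1)/Q(1)) = 0.2605·log₂(0.2605/0.0762) = 0.46198
  P(2)·log₂(P(2)/Q(2)) = 0.2764·log₂(0.2764/0.1893) = 0.15094
  P(3)·log₂(P(3)/Q(3)) = 0.0204·log₂(0.0204/0.5617) = -0.09758
  P(4)·log₂(P(4)/Q(4)) = 0.4427·log₂(0.4427/0.1728) = 0.60084

D_KL(P||Q) = 0.46198 + 0.15094 - 0.09758 + 0.60084 = 1.11618 ≈ 1.1162 bits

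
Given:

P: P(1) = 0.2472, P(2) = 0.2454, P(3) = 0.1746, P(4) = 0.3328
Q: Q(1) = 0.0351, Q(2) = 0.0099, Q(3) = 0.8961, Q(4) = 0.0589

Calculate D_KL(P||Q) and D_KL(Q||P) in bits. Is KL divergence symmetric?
D_KL(P||Q) = 2.2522 bits, D_KL(Q||P) = 1.8226 bits. No, KL divergence is not symmetric.

D_KL(P||Q) = Σ P(x) log₂(P(x)/Q(x))

Computing term by term:
  P(1)·log₂(P(1)/Q(1)) = 0.2472·log₂(0.2472/0.0351) = 0.69615
  P(2)·log₂(P(2)/Q(2)) = 0.2454·log₂(0.2454/0.0099) = 1.13659
  P(3)·log₂(P(3)/Q(3)) = 0.1746·log₂(0.1746/0.8961) = -0.41199
  P(4)·log₂(P(4)/Q(4)) = 0.3328·log₂(0.3328/0.0589) = 0.83144

D_KL(P||Q) = 0.69615 + 1.13659 - 0.41199 + 0.83144 = 2.25219 ≈ 2.2522 bits

D_KL(Q||P) = Σ Q(x) log₂(Q(x)/P(x))

Computing term by term:
  Q(1)·log₂(Q(1)/P(1)) = 0.0351·log₂(0.0351/0.2472) = -0.09885
  Q(2)·log₂(Q(2)/P(2)) = 0.0099·log₂(0.0099/0.2454) = -0.04585
  Q(3)·log₂(Q(3)/P(3)) = 0.8961·log₂(0.8961/0.1746) = 2.11444
  Q(4)·log₂(Q(4)/P(4)) = 0.0589·log₂(0.0589/0.3328) = -0.14715

D_KL(Q||P) = -0.09885 - 0.04585 + 2.11444 - 0.14715 = 1.82259 ≈ 1.8226 bits

These are NOT equal (difference: 0.4296 bits). KL divergence is asymmetric: D_KL(P||Q) ≠ D_KL(Q||P) in general.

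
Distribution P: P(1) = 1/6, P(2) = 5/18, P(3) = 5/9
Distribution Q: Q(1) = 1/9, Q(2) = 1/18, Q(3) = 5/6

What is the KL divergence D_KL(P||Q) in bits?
0.4175 bits

D_KL(P||Q) = Σ P(x) log₂(P(x)/Q(x))

Computing term by term:
  P(1)·log₂(P(1)/Q(1)) = (1/6)·log₂((1/6)/(1/9)) = 0.09749
  P(2)·log₂(P(2)/Q(2)) = (5/18)·log₂((5/18)/(1/18)) = 0.64498
  P(3)·log₂(P(3)/Q(3)) = (5/9)·log₂((5/9)/(5/6)) = -0.32498

D_KL(P||Q) = 0.09749 + 0.64498 - 0.32498 = 0.41749 ≈ 0.4175 bits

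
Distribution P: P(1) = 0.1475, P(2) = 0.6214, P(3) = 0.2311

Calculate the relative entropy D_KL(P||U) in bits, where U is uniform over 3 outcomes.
0.2627 bits

U(i) = 1/3 for all i

D_KL(P||U) = Σ P(x) log₂(P(x) / (1/3))
           = Σ P(x) log₂(P(x)) + log₂(3)
           = log₂(3) - H(P)

H(P) = -Σ P(x) log₂(P(x)):
  -P(1)·log₂(P(1)) = -(0.1475)·log₂(0.1475) = 0.40728
  -P(2)·log₂(P(2)) = -(0.6214)·log₂(0.6214) = 0.42653
  -P(3)·log₂(P(3)) = -(0.2311)·log₂(0.2311) = 0.48841
H(P) = 0.40728 + 0.42653 + 0.48841 = 1.32222 bits

log₂(3) = 1.58496 bits

D_KL(P||U) = 1.58496 - 1.32222 = 0.26274 ≈ 0.2627 bits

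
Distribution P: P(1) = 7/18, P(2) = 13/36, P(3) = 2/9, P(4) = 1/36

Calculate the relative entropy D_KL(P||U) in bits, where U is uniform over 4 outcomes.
0.3136 bits

U(i) = 1/4 for all i

D_KL(P||U) = Σ P(x) log₂(P(x) / (1/4))
           = Σ P(x) log₂(P(x)) + log₂(4)
           = log₂(4) - H(P)

H(P) = -Σ P(x) log₂(P(x)):
  -P(1)·log₂(P(1)) = -(7/18)·log₂(7/18) = 0.52989
  -P(2)·log₂(P(2)) = -(13/36)·log₂(13/36) = 0.53065
  -P(3)·log₂(P(3)) = -(2/9)·log₂(2/9) = 0.48221
  -P(4)·log₂(P(4)) = -(1/36)·log₂(1/36) = 0.14361
H(P) = 0.52989 + 0.53065 + 0.48221 + 0.14361 = 1.68636 bits

log₂(4) = 2.00000 bits

D_KL(P||U) = 2.00000 - 1.68636 = 0.31364 ≈ 0.3136 bits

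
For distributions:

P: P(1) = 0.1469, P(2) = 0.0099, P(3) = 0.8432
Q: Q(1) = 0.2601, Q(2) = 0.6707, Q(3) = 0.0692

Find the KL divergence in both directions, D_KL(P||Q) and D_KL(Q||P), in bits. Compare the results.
D_KL(P||Q) = 2.8602 bits, D_KL(Q||P) = 4.0440 bits. D_KL(Q||P) is larger than D_KL(P||Q) by 1.1838 bits; the two directions differ.

D_KL(P||Q) = Σ P(x) log₂(P(x)/Q(x))

Computing term by term:
  P(1)·log₂(P(1)/Q(1)) = 0.1469·log₂(0.1469/0.2601) = -0.12108
  P(2)·log₂(P(2)/Q(2)) = 0.0099·log₂(0.0099/0.6707) = -0.06021
  P(3)·log₂(P(3)/Q(3)) = 0.8432·log₂(0.8432/0.0692) = 3.04145

D_KL(P||Q) = -0.12108 - 0.06021 + 3.04145 = 2.86016 ≈ 2.8602 bits

D_KL(Q||P) = Σ Q(x) log₂(Q(x)/P(x))

Computing term by term:
  Q(1)·log₂(Q(1)/P(1)) = 0.2601·log₂(0.2601/0.1469) = 0.21438
  Q(2)·log₂(Q(2)/P(2)) = 0.6707·log₂(0.6707/0.0099) = 4.07926
  Q(3)·log₂(Q(3)/P(3)) = 0.0692·log₂(0.0692/0.8432) = -0.24961

D_KL(Q||P) = 0.21438 + 4.07926 - 0.24961 = 4.04403 ≈ 4.0440 bits

These are NOT equal (difference: 1.1838 bits). KL divergence is asymmetric: D_KL(P||Q) ≠ D_KL(Q||P) in general.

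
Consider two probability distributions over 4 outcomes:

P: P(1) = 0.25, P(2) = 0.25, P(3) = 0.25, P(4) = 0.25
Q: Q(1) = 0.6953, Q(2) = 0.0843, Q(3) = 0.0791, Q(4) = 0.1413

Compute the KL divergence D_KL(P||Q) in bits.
0.6440 bits

D_KL(P||Q) = Σ P(x) log₂(P(x)/Q(x))

Computing term by term:
  P(1)·log₂(P(1)/Q(1)) = 0.25·log₂(0.25/0.6953) = -0.36893
  P(2)·log₂(P(2)/Q(2)) = 0.25·log₂(0.25/0.0843) = 0.39208
  P(3)·log₂(P(3)/Q(3)) = 0.25·log₂(0.25/0.0791) = 0.41504
  P(4)·log₂(P(4)/Q(4)) = 0.25·log₂(0.25/0.1413) = 0.20579

D_KL(P||Q) = -0.36893 + 0.39208 + 0.41504 + 0.20579 = 0.64398 ≈ 0.6440 bits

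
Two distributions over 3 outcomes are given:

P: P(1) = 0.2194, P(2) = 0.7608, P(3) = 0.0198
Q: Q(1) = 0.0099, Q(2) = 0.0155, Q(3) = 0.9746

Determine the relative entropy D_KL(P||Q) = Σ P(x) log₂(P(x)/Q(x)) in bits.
5.1430 bits

D_KL(P||Q) = Σ P(x) log₂(P(x)/Q(x))

Computing term by term:
  P(1)·log₂(P(1)/Q(1)) = 0.2194·log₂(0.2194/0.0099) = 0.98072
  P(2)·log₂(P(2)/Q(2)) = 0.7608·log₂(0.7608/0.0155) = 4.27355
  P(3)·log₂(P(3)/Q(3)) = 0.0198·log₂(0.0198/0.9746) = -0.11130

D_KL(P||Q) = 0.98072 + 4.27355 - 0.11130 = 5.14297 ≈ 5.1430 bits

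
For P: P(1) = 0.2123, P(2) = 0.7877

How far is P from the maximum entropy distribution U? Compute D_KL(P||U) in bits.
0.2541 bits

U(i) = 1/2 for all i

D_KL(P||U) = Σ P(x) log₂(P(x) / (1/2))
           = Σ P(x) log₂(P(x)) + log₂(2)
           = log₂(2) - H(P)

H(P) = -Σ P(x) log₂(P(x)):
  -P(1)·log₂(P(1)) = -(0.2123)·log₂(0.2123) = 0.47467
  -P(2)·log₂(P(2)) = -(0.7877)·log₂(0.7877) = 0.27119
H(P) = 0.47467 + 0.27119 = 0.74586 bits

log₂(2) = 1.00000 bits

D_KL(P||U) = 1.00000 - 0.74586 = 0.25414 ≈ 0.2541 bits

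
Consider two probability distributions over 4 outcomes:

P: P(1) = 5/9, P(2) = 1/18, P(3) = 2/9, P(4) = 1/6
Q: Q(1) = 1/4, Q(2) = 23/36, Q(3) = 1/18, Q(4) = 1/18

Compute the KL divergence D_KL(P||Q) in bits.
1.1529 bits

D_KL(P||Q) = Σ P(x) log₂(P(x)/Q(x))

Computing term by term:
  P(1)·log₂(P(1)/Q(1)) = (5/9)·log₂((5/9)/(1/4)) = 0.64000
  P(2)·log₂(P(2)/Q(2)) = (1/18)·log₂((1/18)/(23/36)) = -0.19575
  P(3)·log₂(P(3)/Q(3)) = (2/9)·log₂((2/9)/(1/18)) = 0.44444
  P(4)·log₂(P(4)/Q(4)) = (1/6)·log₂((1/6)/(1/18)) = 0.26416

D_KL(P||Q) = 0.64000 - 0.19575 + 0.44444 + 0.26416 = 1.15285 ≈ 1.1529 bits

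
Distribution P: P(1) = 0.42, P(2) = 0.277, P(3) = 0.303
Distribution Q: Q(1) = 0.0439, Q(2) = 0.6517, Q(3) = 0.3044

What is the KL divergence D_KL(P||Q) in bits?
1.0245 bits

D_KL(P||Q) = Σ P(x) log₂(P(x)/Q(x))

Computing term by term:
  P(1)·log₂(P(1)/Q(1)) = 0.42·log₂(0.42/0.0439) = 1.36840
  P(2)·log₂(P(2)/Q(2)) = 0.277·log₂(0.277/0.6517) = -0.34191
  P(3)·log₂(P(3)/Q(3)) = 0.303·log₂(0.303/0.3044) = -0.00202

D_KL(P||Q) = 1.36840 - 0.34191 - 0.00202 = 1.02447 ≈ 1.0245 bits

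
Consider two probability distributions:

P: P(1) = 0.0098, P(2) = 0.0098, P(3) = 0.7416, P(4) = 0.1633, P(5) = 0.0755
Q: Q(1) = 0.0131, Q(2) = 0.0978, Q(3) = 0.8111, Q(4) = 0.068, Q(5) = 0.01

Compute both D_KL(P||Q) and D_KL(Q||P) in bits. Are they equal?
D_KL(P||Q) = 0.2941 bits, D_KL(Q||P) = 0.3198 bits. No, they are not equal.

D_KL(P||Q) = Σ P(x) log₂(P(x)/Q(x))

Computing term by term:
  P(1)·log₂(P(1)/Q(1)) = 0.0098·log₂(0.0098/0.0131) = -0.00410
  P(2)·log₂(P(2)/Q(2)) = 0.0098·log₂(0.0098/0.0978) = -0.03253
  P(3)·log₂(P(3)/Q(3)) = 0.7416·log₂(0.7416/0.8111) = -0.09584
  P(4)·log₂(P(4)/Q(4)) = 0.1633·log₂(0.1633/0.068) = 0.20640
  P(5)·log₂(P(5)/Q(5)) = 0.0755·log₂(0.0755/0.01) = 0.22019

D_KL(P||Q) = -0.00410 - 0.03253 - 0.09584 + 0.20640 + 0.22019 = 0.29412 ≈ 0.2941 bits

D_KL(Q||P) = Σ Q(x) log₂(Q(x)/P(x))

Computing term by term:
  Q(1)·log₂(Q(1)/P(1)) = 0.0131·log₂(0.0131/0.0098) = 0.00549
  Q(2)·log₂(Q(2)/P(2)) = 0.0978·log₂(0.0978/0.0098) = 0.32460
  Q(3)·log₂(Q(3)/P(3)) = 0.8111·log₂(0.8111/0.7416) = 0.10483
  Q(4)·log₂(Q(4)/P(4)) = 0.068·log₂(0.068/0.1633) = -0.08595
  Q(5)·log₂(Q(5)/P(5)) = 0.01·log₂(0.01/0.0755) = -0.02916

D_KL(Q||P) = 0.00549 + 0.32460 + 0.10483 - 0.08595 - 0.02916 = 0.31981 ≈ 0.3198 bits

These are NOT equal (difference: 0.0257 bits). KL divergence is asymmetric: D_KL(P||Q) ≠ D_KL(Q||P) in general.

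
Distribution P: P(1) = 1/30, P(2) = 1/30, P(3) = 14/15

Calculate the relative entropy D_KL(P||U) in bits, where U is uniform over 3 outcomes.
1.1649 bits

U(i) = 1/3 for all i

D_KL(P||U) = Σ P(x) log₂(P(x) / (1/3))
           = Σ P(x) log₂(P(x)) + log₂(3)
           = log₂(3) - H(P)

H(P) = -Σ P(x) log₂(P(x)):
  -P(1)·log₂(P(1)) = -(1/30)·log₂(1/30) = 0.16356
  -P(2)·log₂(P(2)) = -(1/30)·log₂(1/30) = 0.16356
  -P(3)·log₂(P(3)) = -(14/15)·log₂(14/15) = 0.09290
H(P) = 0.16356 + 0.16356 + 0.09290 = 0.42002 bits

log₂(3) = 1.58496 bits

D_KL(P||U) = 1.58496 - 0.42002 = 1.16494 ≈ 1.1649 bits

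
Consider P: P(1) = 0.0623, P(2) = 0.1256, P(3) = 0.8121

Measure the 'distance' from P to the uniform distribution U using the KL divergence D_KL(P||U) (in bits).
0.7157 bits

U(i) = 1/3 for all i

D_KL(P||U) = Σ P(x) log₂(P(x) / (1/3))
           = Σ P(x) log₂(P(x)) + log₂(3)
           = log₂(3) - H(P)

H(P) = -Σ P(x) log₂(P(x)):
  -P(1)·log₂(P(1)) = -(0.0623)·log₂(0.0623) = 0.24949
  -P(2)·log₂(P(2)) = -(0.1256)·log₂(0.1256) = 0.37593
  -P(3)·log₂(P(3)) = -(0.8121)·log₂(0.8121) = 0.24385
H(P) = 0.24949 + 0.37593 + 0.24385 = 0.86927 bits

log₂(3) = 1.58496 bits

D_KL(P||U) = 1.58496 - 0.86927 = 0.71569 ≈ 0.7157 bits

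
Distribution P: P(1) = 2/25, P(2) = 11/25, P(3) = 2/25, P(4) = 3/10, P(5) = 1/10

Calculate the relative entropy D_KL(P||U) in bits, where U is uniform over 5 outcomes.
0.3645 bits

U(i) = 1/5 for all i

D_KL(P||U) = Σ P(x) log₂(P(x) / (1/5))
           = Σ P(x) log₂(P(x)) + log₂(5)
           = log₂(5) - H(P)

H(P) = -Σ P(x) log₂(P(x)):
  -P(1)·log₂(P(1)) = -(2/25)·log₂(2/25) = 0.29151
  -P(2)·log₂(P(2)) = -(11/25)·log₂(11/25) = 0.52115
  -P(3)·log₂(P(3)) = -(2/25)·log₂(2/25) = 0.29151
  -P(4)·log₂(P(4)) = -(3/10)·log₂(3/10) = 0.52109
  -P(5)·log₂(P(5)) = -(1/10)·log₂(1/10) = 0.33219
H(P) = 0.29151 + 0.52115 + 0.29151 + 0.52109 + 0.33219 = 1.95745 bits

log₂(5) = 2.32193 bits

D_KL(P||U) = 2.32193 - 1.95745 = 0.36448 ≈ 0.3645 bits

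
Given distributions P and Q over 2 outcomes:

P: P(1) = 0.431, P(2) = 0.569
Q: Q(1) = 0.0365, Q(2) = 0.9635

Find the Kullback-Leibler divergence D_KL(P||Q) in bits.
1.1027 bits

D_KL(P||Q) = Σ P(x) log₂(P(x)/Q(x))

Computing term by term:
  P(1)·log₂(P(1)/Q(1)) = 0.431·log₂(0.431/0.0365) = 1.53510
  P(2)·log₂(P(2)/Q(2)) = 0.569·log₂(0.569/0.9635) = -0.43236

D_KL(P||Q) = 1.53510 - 0.43236 = 1.10274 ≈ 1.1027 bits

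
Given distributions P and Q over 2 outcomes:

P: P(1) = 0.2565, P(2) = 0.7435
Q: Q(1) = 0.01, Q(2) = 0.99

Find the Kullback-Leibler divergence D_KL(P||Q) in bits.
0.8935 bits

D_KL(P||Q) = Σ P(x) log₂(P(x)/Q(x))

Computing term by term:
  P(1)·log₂(P(1)/Q(1)) = 0.2565·log₂(0.2565/0.01) = 1.20065
  P(2)·log₂(P(2)/Q(2)) = 0.7435·log₂(0.7435/0.99) = -0.30714

D_KL(P||Q) = 1.20065 - 0.30714 = 0.89351 ≈ 0.8935 bits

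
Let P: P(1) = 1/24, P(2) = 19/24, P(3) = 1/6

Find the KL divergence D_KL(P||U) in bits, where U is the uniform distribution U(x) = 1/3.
0.6963 bits

U(i) = 1/3 for all i

D_KL(P||U) = Σ P(x) log₂(P(x) / (1/3))
           = Σ P(x) log₂(P(x)) + log₂(3)
           = log₂(3) - H(P)

H(P) = -Σ P(x) log₂(P(x)):
  -P(1)·log₂(P(1)) = -(1/24)·log₂(1/24) = 0.19104
  -P(2)·log₂(P(2)) = -(19/24)·log₂(19/24) = 0.26682
  -P(3)·log₂(P(3)) = -(1/6)·log₂(1/6) = 0.43083
H(P) = 0.19104 + 0.26682 + 0.43083 = 0.88869 bits

log₂(3) = 1.58496 bits

D_KL(P||U) = 1.58496 - 0.88869 = 0.69627 ≈ 0.6963 bits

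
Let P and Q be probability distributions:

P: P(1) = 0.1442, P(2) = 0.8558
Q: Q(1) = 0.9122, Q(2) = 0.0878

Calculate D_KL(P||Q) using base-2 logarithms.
2.4275 bits

D_KL(P||Q) = Σ P(x) log₂(P(x)/Q(x))

Computing term by term:
  P(1)·log₂(P(1)/Q(1)) = 0.1442·log₂(0.1442/0.9122) = -0.38376
  P(2)·log₂(P(2)/Q(2)) = 0.8558·log₂(0.8558/0.0878) = 2.81129

D_KL(P||Q) = -0.38376 + 2.81129 = 2.42753 ≈ 2.4275 bits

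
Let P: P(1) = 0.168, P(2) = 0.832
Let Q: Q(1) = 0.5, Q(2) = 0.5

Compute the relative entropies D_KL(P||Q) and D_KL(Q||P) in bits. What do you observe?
D_KL(P||Q) = 0.3469 bits, D_KL(Q||P) = 0.4194 bits. The two directions give different values (D_KL(Q||P) exceeds D_KL(P||Q) by 0.0725 bits): KL divergence is asymmetric.

D_KL(P||Q) = Σ P(x) log₂(P(x)/Q(x))

Computing term by term:
  P(1)·log₂(P(1)/Q(1)) = 0.168·log₂(0.168/0.5) = -0.26434
  P(2)·log₂(P(2)/Q(2)) = 0.832·log₂(0.832/0.5) = 0.61123

D_KL(P||Q) = -0.26434 + 0.61123 = 0.34689 ≈ 0.3469 bits

D_KL(Q||P) = Σ Q(x) log₂(Q(x)/P(x))

Computing term by term:
  Q(1)·log₂(Q(1)/P(1)) = 0.5·log₂(0.5/0.168) = 0.78673
  Q(2)·log₂(Q(2)/P(2)) = 0.5·log₂(0.5/0.832) = -0.36733

D_KL(Q||P) = 0.78673 - 0.36733 = 0.41940 ≈ 0.4194 bits

These are NOT equal (difference: 0.0725 bits). KL divergence is asymmetric: D_KL(P||Q) ≠ D_KL(Q||P) in general.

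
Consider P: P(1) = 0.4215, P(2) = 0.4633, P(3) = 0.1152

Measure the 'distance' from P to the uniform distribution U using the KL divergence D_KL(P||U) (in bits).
0.1862 bits

U(i) = 1/3 for all i

D_KL(P||U) = Σ P(x) log₂(P(x) / (1/3))
           = Σ P(x) log₂(P(x)) + log₂(3)
           = log₂(3) - H(P)

H(P) = -Σ P(x) log₂(P(x)):
  -P(1)·log₂(P(1)) = -(0.4215)·log₂(0.4215) = 0.52536
  -P(2)·log₂(P(2)) = -(0.4633)·log₂(0.4633) = 0.51425
  -P(3)·log₂(P(3)) = -(0.1152)·log₂(0.1152) = 0.35917
H(P) = 0.52536 + 0.51425 + 0.35917 = 1.39878 bits

log₂(3) = 1.58496 bits

D_KL(P||U) = 1.58496 - 1.39878 = 0.18618 ≈ 0.1862 bits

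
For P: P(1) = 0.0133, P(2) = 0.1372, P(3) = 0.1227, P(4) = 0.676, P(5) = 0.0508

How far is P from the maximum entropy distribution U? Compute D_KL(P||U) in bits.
0.8742 bits

U(i) = 1/5 for all i

D_KL(P||U) = Σ P(x) log₂(P(x) / (1/5))
           = Σ P(x) log₂(P(x)) + log₂(5)
           = log₂(5) - H(P)

H(P) = -Σ P(x) log₂(P(x)):
  -P(1)·log₂(P(1)) = -(0.0133)·log₂(0.0133) = 0.08289
  -P(2)·log₂(P(2)) = -(0.1372)·log₂(0.1372) = 0.39317
  -P(3)·log₂(P(3)) = -(0.1227)·log₂(0.1227) = 0.37139
  -P(4)·log₂(P(4)) = -(0.676)·log₂(0.676) = 0.38188
  -P(5)·log₂(P(5)) = -(0.0508)·log₂(0.0508) = 0.21839
H(P) = 0.08289 + 0.39317 + 0.37139 + 0.38188 + 0.21839 = 1.44772 bits

log₂(5) = 2.32193 bits

D_KL(P||U) = 2.32193 - 1.44772 = 0.87421 ≈ 0.8742 bits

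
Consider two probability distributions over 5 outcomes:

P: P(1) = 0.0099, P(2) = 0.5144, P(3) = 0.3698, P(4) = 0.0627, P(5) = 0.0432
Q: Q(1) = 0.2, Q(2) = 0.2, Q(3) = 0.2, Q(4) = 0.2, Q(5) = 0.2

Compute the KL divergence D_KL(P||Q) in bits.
0.7856 bits

D_KL(P||Q) = Σ P(x) log₂(P(x)/Q(x))

Computing term by term:
  P(1)·log₂(P(1)/Q(1)) = 0.0099·log₂(0.0099/0.2) = -0.04293
  P(2)·log₂(P(2)/Q(2)) = 0.5144·log₂(0.5144/0.2) = 0.70107
  P(3)·log₂(P(3)/Q(3)) = 0.3698·log₂(0.3698/0.2) = 0.32792
  P(4)·log₂(P(4)/Q(4)) = 0.0627·log₂(0.0627/0.2) = -0.10493
  P(5)·log₂(P(5)/Q(5)) = 0.0432·log₂(0.0432/0.2) = -0.09551

D_KL(P||Q) = -0.04293 + 0.70107 + 0.32792 - 0.10493 - 0.09551 = 0.78562 ≈ 0.7856 bits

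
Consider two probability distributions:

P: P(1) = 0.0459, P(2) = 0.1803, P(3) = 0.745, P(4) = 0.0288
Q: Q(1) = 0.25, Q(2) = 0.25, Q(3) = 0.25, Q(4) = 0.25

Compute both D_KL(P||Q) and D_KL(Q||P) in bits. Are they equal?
D_KL(P||Q) = 0.8866 bits, D_KL(Q||P) = 1.1148 bits. No, they are not equal.

D_KL(P||Q) = Σ P(x) log₂(P(x)/Q(x))

Computing term by term:
  P(1)·log₂(P(1)/Q(1)) = 0.0459·log₂(0.0459/0.25) = -0.11224
  P(2)·log₂(P(2)/Q(2)) = 0.1803·log₂(0.1803/0.25) = -0.08502
  P(3)·log₂(P(3)/Q(3)) = 0.745·log₂(0.745/0.25) = 1.17361
  P(4)·log₂(P(4)/Q(4)) = 0.0288·log₂(0.0288/0.25) = -0.08979

D_KL(P||Q) = -0.11224 - 0.08502 + 1.17361 - 0.08979 = 0.88656 ≈ 0.8866 bits

D_KL(Q||P) = Σ Q(x) log₂(Q(x)/P(x))

Computing term by term:
  Q(1)·log₂(Q(1)/P(1)) = 0.25·log₂(0.25/0.0459) = 0.61134
  Q(2)·log₂(Q(2)/P(2)) = 0.25·log₂(0.25/0.1803) = 0.11788
  Q(3)·log₂(Q(3)/P(3)) = 0.25·log₂(0.25/0.745) = -0.39383
  Q(4)·log₂(Q(4)/P(4)) = 0.25·log₂(0.25/0.0288) = 0.77945

D_KL(Q||P) = 0.61134 + 0.11788 - 0.39383 + 0.77945 = 1.11484 ≈ 1.1148 bits

These are NOT equal (difference: 0.2282 bits). KL divergence is asymmetric: D_KL(P||Q) ≠ D_KL(Q||P) in general.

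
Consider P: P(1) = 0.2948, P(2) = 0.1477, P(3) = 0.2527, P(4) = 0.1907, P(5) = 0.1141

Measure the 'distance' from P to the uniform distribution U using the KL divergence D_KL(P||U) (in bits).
0.0802 bits

U(i) = 1/5 for all i

D_KL(P||U) = Σ P(x) log₂(P(x) / (1/5))
           = Σ P(x) log₂(P(x)) + log₂(5)
           = log₂(5) - H(P)

H(P) = -Σ P(x) log₂(P(x)):
  -P(1)·log₂(P(1)) = -(0.2948)·log₂(0.2948) = 0.51949
  -P(2)·log₂(P(2)) = -(0.1477)·log₂(0.1477) = 0.40754
  -P(3)·log₂(P(3)) = -(0.2527)·log₂(0.2527) = 0.50148
  -P(4)·log₂(P(4)) = -(0.1907)·log₂(0.1907) = 0.45589
  -P(5)·log₂(P(5)) = -(0.1141)·log₂(0.1141) = 0.35732
H(P) = 0.51949 + 0.40754 + 0.50148 + 0.45589 + 0.35732 = 2.24172 bits

log₂(5) = 2.32193 bits

D_KL(P||U) = 2.32193 - 2.24172 = 0.08021 ≈ 0.0802 bits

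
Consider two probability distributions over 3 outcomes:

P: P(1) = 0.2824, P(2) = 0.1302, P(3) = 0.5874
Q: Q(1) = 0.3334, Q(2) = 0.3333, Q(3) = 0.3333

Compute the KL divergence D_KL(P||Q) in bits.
0.2360 bits

D_KL(P||Q) = Σ P(x) log₂(P(x)/Q(x))

Computing term by term:
  P(1)·log₂(P(1)/Q(1)) = 0.2824·log₂(0.2824/0.3334) = -0.06764
  P(2)·log₂(P(2)/Q(2)) = 0.1302·log₂(0.1302/0.3333) = -0.17656
  P(3)·log₂(P(3)/Q(3)) = 0.5874·log₂(0.5874/0.3333) = 0.48021

D_KL(P||Q) = -0.06764 - 0.17656 + 0.48021 = 0.23601 ≈ 0.2360 bits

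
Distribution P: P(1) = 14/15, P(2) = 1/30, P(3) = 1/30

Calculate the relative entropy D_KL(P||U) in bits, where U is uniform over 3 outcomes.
1.1649 bits

U(i) = 1/3 for all i

D_KL(P||U) = Σ P(x) log₂(P(x) / (1/3))
           = Σ P(x) log₂(P(x)) + log₂(3)
           = log₂(3) - H(P)

H(P) = -Σ P(x) log₂(P(x)):
  -P(1)·log₂(P(1)) = -(14/15)·log₂(14/15) = 0.09290
  -P(2)·log₂(P(2)) = -(1/30)·log₂(1/30) = 0.16356
  -P(3)·log₂(P(3)) = -(1/30)·log₂(1/30) = 0.16356
H(P) = 0.09290 + 0.16356 + 0.16356 = 0.42002 bits

log₂(3) = 1.58496 bits

D_KL(P||U) = 1.58496 - 0.42002 = 1.16494 ≈ 1.1649 bits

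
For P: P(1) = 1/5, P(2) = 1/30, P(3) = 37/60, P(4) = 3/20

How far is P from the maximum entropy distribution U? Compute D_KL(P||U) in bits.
0.5314 bits

U(i) = 1/4 for all i

D_KL(P||U) = Σ P(x) log₂(P(x) / (1/4))
           = Σ P(x) log₂(P(x)) + log₂(4)
           = log₂(4) - H(P)

H(P) = -Σ P(x) log₂(P(x)):
  -P(1)·log₂(P(1)) = -(1/5)·log₂(1/5) = 0.46439
  -P(2)·log₂(P(2)) = -(1/30)·log₂(1/30) = 0.16356
  -P(3)·log₂(P(3)) = -(37/60)·log₂(37/60) = 0.43009
  -P(4)·log₂(P(4)) = -(3/20)·log₂(3/20) = 0.41054
H(P) = 0.46439 + 0.16356 + 0.43009 + 0.41054 = 1.46858 bits

log₂(4) = 2.00000 bits

D_KL(P||U) = 2.00000 - 1.46858 = 0.53142 ≈ 0.5314 bits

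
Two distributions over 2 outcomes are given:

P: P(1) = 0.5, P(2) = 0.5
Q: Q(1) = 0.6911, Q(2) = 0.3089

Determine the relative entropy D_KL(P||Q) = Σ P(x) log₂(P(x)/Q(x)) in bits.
0.1139 bits

D_KL(P||Q) = Σ P(x) log₂(P(x)/Q(x))

Computing term by term:
  P(1)·log₂(P(1)/Q(1)) = 0.5·log₂(0.5/0.6911) = -0.23348
  P(2)·log₂(P(2)/Q(2)) = 0.5·log₂(0.5/0.3089) = 0.34739

D_KL(P||Q) = -0.23348 + 0.34739 = 0.11391 ≈ 0.1139 bits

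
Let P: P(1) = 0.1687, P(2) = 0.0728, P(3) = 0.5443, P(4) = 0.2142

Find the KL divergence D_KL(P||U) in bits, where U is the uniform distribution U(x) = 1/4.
0.3379 bits

U(i) = 1/4 for all i

D_KL(P||U) = Σ P(x) log₂(P(x) / (1/4))
           = Σ P(x) log₂(P(x)) + log₂(4)
           = log₂(4) - H(P)

H(P) = -Σ P(x) log₂(P(x)):
  -P(1)·log₂(P(1)) = -(0.1687)·log₂(0.1687) = 0.43313
  -P(2)·log₂(P(2)) = -(0.0728)·log₂(0.0728) = 0.27518
  -P(3)·log₂(P(3)) = -(0.5443)·log₂(0.5443) = 0.47764
  -P(4)·log₂(P(4)) = -(0.2142)·log₂(0.2142) = 0.47616
H(P) = 0.43313 + 0.27518 + 0.47764 + 0.47616 = 1.66211 bits

log₂(4) = 2.00000 bits

D_KL(P||U) = 2.00000 - 1.66211 = 0.33789 ≈ 0.3379 bits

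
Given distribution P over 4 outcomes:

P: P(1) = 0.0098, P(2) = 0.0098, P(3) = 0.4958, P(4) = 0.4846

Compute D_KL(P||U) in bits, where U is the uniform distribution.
0.8609 bits

U(i) = 1/4 for all i

D_KL(P||U) = Σ P(x) log₂(P(x) / (1/4))
           = Σ P(x) log₂(P(x)) + log₂(4)
           = log₂(4) - H(P)

H(P) = -Σ P(x) log₂(P(x)):
  -P(1)·log₂(P(1)) = -(0.0098)·log₂(0.0098) = 0.06540
  -P(2)·log₂(P(2)) = -(0.0098)·log₂(0.0098) = 0.06540
  -P(3)·log₂(P(3)) = -(0.4958)·log₂(0.4958) = 0.50183
  -P(4)·log₂(P(4)) = -(0.4846)·log₂(0.4846) = 0.50647
H(P) = 0.06540 + 0.06540 + 0.50183 + 0.50647 = 1.13910 bits

log₂(4) = 2.00000 bits

D_KL(P||U) = 2.00000 - 1.13910 = 0.86090 ≈ 0.8609 bits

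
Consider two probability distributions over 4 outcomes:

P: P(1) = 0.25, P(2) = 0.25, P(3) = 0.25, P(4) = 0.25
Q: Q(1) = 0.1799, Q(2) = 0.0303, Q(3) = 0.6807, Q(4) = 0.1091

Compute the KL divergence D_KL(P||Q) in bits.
0.8176 bits

D_KL(P||Q) = Σ P(x) log₂(P(x)/Q(x))

Computing term by term:
  P(1)·log₂(P(1)/Q(1)) = 0.25·log₂(0.25/0.1799) = 0.11868
  P(2)·log₂(P(2)/Q(2)) = 0.25·log₂(0.25/0.0303) = 0.76113
  P(3)·log₂(P(3)/Q(3)) = 0.25·log₂(0.25/0.6807) = -0.36127
  P(4)·log₂(P(4)/Q(4)) = 0.25·log₂(0.25/0.1091) = 0.29907

D_KL(P||Q) = 0.11868 + 0.76113 - 0.36127 + 0.29907 = 0.81761 ≈ 0.8176 bits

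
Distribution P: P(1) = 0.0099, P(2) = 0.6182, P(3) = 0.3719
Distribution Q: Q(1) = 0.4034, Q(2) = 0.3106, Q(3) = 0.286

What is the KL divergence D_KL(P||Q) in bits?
0.7018 bits

D_KL(P||Q) = Σ P(x) log₂(P(x)/Q(x))

Computing term by term:
  P(1)·log₂(P(1)/Q(1)) = 0.0099·log₂(0.0099/0.4034) = -0.05295
  P(2)·log₂(P(2)/Q(2)) = 0.6182·log₂(0.6182/0.3106) = 0.61388
  P(3)·log₂(P(3)/Q(3)) = 0.3719·log₂(0.3719/0.286) = 0.14091

D_KL(P||Q) = -0.05295 + 0.61388 + 0.14091 = 0.70184 ≈ 0.7018 bits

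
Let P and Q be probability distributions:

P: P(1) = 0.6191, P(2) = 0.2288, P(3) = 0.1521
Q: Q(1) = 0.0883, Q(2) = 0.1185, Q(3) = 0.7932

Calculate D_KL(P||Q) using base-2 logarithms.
1.5943 bits

D_KL(P||Q) = Σ P(x) log₂(P(x)/Q(x))

Computing term by term:
  P(1)·log₂(P(1)/Q(1)) = 0.6191·log₂(0.6191/0.0883) = 1.73948
  P(2)·log₂(P(2)/Q(2)) = 0.2288·log₂(0.2288/0.1185) = 0.21718
  P(3)·log₂(P(3)/Q(3)) = 0.1521·log₂(0.1521/0.7932) = -0.36240

D_KL(P||Q) = 1.73948 + 0.21718 - 0.36240 = 1.59426 ≈ 1.5943 bits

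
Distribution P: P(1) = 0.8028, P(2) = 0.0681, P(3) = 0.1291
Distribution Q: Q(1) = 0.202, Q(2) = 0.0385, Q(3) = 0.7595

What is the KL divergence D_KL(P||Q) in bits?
1.3241 bits

D_KL(P||Q) = Σ P(x) log₂(P(x)/Q(x))

Computing term by term:
  P(1)·log₂(P(1)/Q(1)) = 0.8028·log₂(0.8028/0.202) = 1.59812
  P(2)·log₂(P(2)/Q(2)) = 0.0681·log₂(0.0681/0.0385) = 0.05603
  P(3)·log₂(P(3)/Q(3)) = 0.1291·log₂(0.1291/0.7595) = -0.33005

D_KL(P||Q) = 1.59812 + 0.05603 - 0.33005 = 1.32410 ≈ 1.3241 bits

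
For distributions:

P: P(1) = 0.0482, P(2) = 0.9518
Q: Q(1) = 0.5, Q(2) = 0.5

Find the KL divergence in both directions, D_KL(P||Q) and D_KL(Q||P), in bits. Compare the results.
D_KL(P||Q) = 0.7213 bits, D_KL(Q||P) = 1.2230 bits. D_KL(Q||P) is larger than D_KL(P||Q) by 0.5017 bits; the two directions differ.

D_KL(P||Q) = Σ P(x) log₂(P(x)/Q(x))

Computing term by term:
  P(1)·log₂(P(1)/Q(1)) = 0.0482·log₂(0.0482/0.5) = -0.16267
  P(2)·log₂(P(2)/Q(2)) = 0.9518·log₂(0.9518/0.5) = 0.88397

D_KL(P||Q) = -0.16267 + 0.88397 = 0.72130 ≈ 0.7213 bits

D_KL(Q||P) = Σ Q(x) log₂(Q(x)/P(x))

Computing term by term:
  Q(1)·log₂(Q(1)/P(1)) = 0.5·log₂(0.5/0.0482) = 1.68741
  Q(2)·log₂(Q(2)/P(2)) = 0.5·log₂(0.5/0.9518) = -0.46437

D_KL(Q||P) = 1.68741 - 0.46437 = 1.22304 ≈ 1.2230 bits

These are NOT equal (difference: 0.5017 bits). KL divergence is asymmetric: D_KL(P||Q) ≠ D_KL(Q||P) in general.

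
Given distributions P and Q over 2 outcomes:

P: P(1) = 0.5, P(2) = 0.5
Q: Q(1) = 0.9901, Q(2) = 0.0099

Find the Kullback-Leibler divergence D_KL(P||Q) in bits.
2.3364 bits

D_KL(P||Q) = Σ P(x) log₂(P(x)/Q(x))

Computing term by term:
  P(1)·log₂(P(1)/Q(1)) = 0.5·log₂(0.5/0.9901) = -0.49282
  P(2)·log₂(P(2)/Q(2)) = 0.5·log₂(0.5/0.0099) = 2.82918

D_KL(P||Q) = -0.49282 + 2.82918 = 2.33636 ≈ 2.3364 bits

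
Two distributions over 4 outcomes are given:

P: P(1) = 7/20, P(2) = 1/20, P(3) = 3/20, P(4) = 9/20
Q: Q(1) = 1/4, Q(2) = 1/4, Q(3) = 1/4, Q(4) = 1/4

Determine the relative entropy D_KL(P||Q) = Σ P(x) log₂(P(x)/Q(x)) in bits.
0.3249 bits

D_KL(P||Q) = Σ P(x) log₂(P(x)/Q(x))

Computing term by term:
  P(1)·log₂(P(1)/Q(1)) = (7/20)·log₂((7/20)/(1/4)) = 0.16990
  P(2)·log₂(P(2)/Q(2)) = (1/20)·log₂((1/20)/(1/4)) = -0.11610
  P(3)·log₂(P(3)/Q(3)) = (3/20)·log₂((3/20)/(1/4)) = -0.11054
  P(4)·log₂(P(4)/Q(4)) = (9/20)·log₂((9/20)/(1/4)) = 0.38160

D_KL(P||Q) = 0.16990 - 0.11610 - 0.11054 + 0.38160 = 0.32486 ≈ 0.3249 bits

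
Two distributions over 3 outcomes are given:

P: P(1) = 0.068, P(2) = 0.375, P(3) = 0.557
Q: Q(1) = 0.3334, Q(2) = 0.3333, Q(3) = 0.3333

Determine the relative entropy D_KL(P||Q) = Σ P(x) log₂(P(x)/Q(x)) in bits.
0.3205 bits

D_KL(P||Q) = Σ P(x) log₂(P(x)/Q(x))

Computing term by term:
  P(1)·log₂(P(1)/Q(1)) = 0.068·log₂(0.068/0.3334) = -0.15597
  P(2)·log₂(P(2)/Q(2)) = 0.375·log₂(0.375/0.3333) = 0.06378
  P(3)·log₂(P(3)/Q(3)) = 0.557·log₂(0.557/0.3333) = 0.41266

D_KL(P||Q) = -0.15597 + 0.06378 + 0.41266 = 0.32047 ≈ 0.3205 bits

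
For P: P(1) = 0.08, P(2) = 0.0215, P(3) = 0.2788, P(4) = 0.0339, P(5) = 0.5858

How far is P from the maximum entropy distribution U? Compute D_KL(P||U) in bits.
0.7801 bits

U(i) = 1/5 for all i

D_KL(P||U) = Σ P(x) log₂(P(x) / (1/5))
           = Σ P(x) log₂(P(x)) + log₂(5)
           = log₂(5) - H(P)

H(P) = -Σ P(x) log₂(P(x)):
  -P(1)·log₂(P(1)) = -(0.08)·log₂(0.08) = 0.29151
  -P(2)·log₂(P(2)) = -(0.0215)·log₂(0.0215) = 0.11910
  -P(3)·log₂(P(3)) = -(0.2788)·log₂(0.2788) = 0.51374
  -P(4)·log₂(P(4)) = -(0.0339)·log₂(0.0339) = 0.16552
  -P(5)·log₂(P(5)) = -(0.5858)·log₂(0.5858) = 0.45196
H(P) = 0.29151 + 0.11910 + 0.51374 + 0.16552 + 0.45196 = 1.54183 bits

log₂(5) = 2.32193 bits

D_KL(P||U) = 2.32193 - 1.54183 = 0.78010 ≈ 0.7801 bits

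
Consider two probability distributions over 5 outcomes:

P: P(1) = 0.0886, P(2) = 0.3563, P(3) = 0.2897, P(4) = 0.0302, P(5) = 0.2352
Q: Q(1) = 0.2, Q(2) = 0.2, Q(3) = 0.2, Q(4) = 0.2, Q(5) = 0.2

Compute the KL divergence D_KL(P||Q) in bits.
0.3203 bits

D_KL(P||Q) = Σ P(x) log₂(P(x)/Q(x))

Computing term by term:
  P(1)·log₂(P(1)/Q(1)) = 0.0886·log₂(0.0886/0.2) = -0.10407
  P(2)·log₂(P(2)/Q(2)) = 0.3563·log₂(0.3563/0.2) = 0.29683
  P(3)·log₂(P(3)/Q(3)) = 0.2897·log₂(0.2897/0.2) = 0.15486
  P(4)·log₂(P(4)/Q(4)) = 0.0302·log₂(0.0302/0.2) = -0.08237
  P(5)·log₂(P(5)/Q(5)) = 0.2352·log₂(0.2352/0.2) = 0.05501

D_KL(P||Q) = -0.10407 + 0.29683 + 0.15486 - 0.08237 + 0.05501 = 0.32026 ≈ 0.3203 bits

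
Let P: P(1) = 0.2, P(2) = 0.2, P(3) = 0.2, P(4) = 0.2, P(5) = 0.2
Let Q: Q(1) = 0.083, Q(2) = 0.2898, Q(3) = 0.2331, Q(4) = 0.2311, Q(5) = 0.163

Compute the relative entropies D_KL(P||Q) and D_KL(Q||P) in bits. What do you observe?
D_KL(P||Q) = 0.1199 bits, D_KL(Q||P) = 0.1013 bits. The two directions give different values (D_KL(P||Q) exceeds D_KL(Q||P) by 0.0186 bits): KL divergence is asymmetric.

D_KL(P||Q) = Σ P(x) log₂(P(x)/Q(x))

Computing term by term:
  P(1)·log₂(P(1)/Q(1)) = 0.2·log₂(0.2/0.083) = 0.25376
  P(2)·log₂(P(2)/Q(2)) = 0.2·log₂(0.2/0.2898) = -0.10701
  P(3)·log₂(P(3)/Q(3)) = 0.2·log₂(0.2/0.2331) = -0.04419
  P(4)·log₂(P(4)/Q(4)) = 0.2·log₂(0.2/0.2311) = -0.04170
  P(5)·log₂(P(5)/Q(5)) = 0.2·log₂(0.2/0.163) = 0.05903

D_KL(P||Q) = 0.25376 - 0.10701 - 0.04419 - 0.04170 + 0.05903 = 0.11989 ≈ 0.1199 bits

D_KL(Q||P) = Σ Q(x) log₂(Q(x)/P(x))

Computing term by term:
  Q(1)·log₂(Q(1)/P(1)) = 0.083·log₂(0.083/0.2) = -0.10531
  Q(2)·log₂(Q(2)/P(2)) = 0.2898·log₂(0.2898/0.2) = 0.15506
  Q(3)·log₂(Q(3)/P(3)) = 0.2331·log₂(0.2331/0.2) = 0.05150
  Q(4)·log₂(Q(4)/P(4)) = 0.2311·log₂(0.2311/0.2) = 0.04819
  Q(5)·log₂(Q(5)/P(5)) = 0.163·log₂(0.163/0.2) = -0.04811

D_KL(Q||P) = -0.10531 + 0.15506 + 0.05150 + 0.04819 - 0.04811 = 0.10133 ≈ 0.1013 bits

These are NOT equal (difference: 0.0186 bits). KL divergence is asymmetric: D_KL(P||Q) ≠ D_KL(Q||P) in general.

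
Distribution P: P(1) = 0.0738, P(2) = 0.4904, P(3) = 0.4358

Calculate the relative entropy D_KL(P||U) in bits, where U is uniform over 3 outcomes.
0.2811 bits

U(i) = 1/3 for all i

D_KL(P||U) = Σ P(x) log₂(P(x) / (1/3))
           = Σ P(x) log₂(P(x)) + log₂(3)
           = log₂(3) - H(P)

H(P) = -Σ P(x) log₂(P(x)):
  -P(1)·log₂(P(1)) = -(0.0738)·log₂(0.0738) = 0.27751
  -P(2)·log₂(P(2)) = -(0.4904)·log₂(0.4904) = 0.50412
  -P(3)·log₂(P(3)) = -(0.4358)·log₂(0.4358) = 0.52220
H(P) = 0.27751 + 0.50412 + 0.52220 = 1.30383 bits

log₂(3) = 1.58496 bits

D_KL(P||U) = 1.58496 - 1.30383 = 0.28113 ≈ 0.2811 bits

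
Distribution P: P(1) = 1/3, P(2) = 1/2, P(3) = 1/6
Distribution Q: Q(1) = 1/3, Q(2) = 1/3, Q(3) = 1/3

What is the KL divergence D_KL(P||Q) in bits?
0.1258 bits

D_KL(P||Q) = Σ P(x) log₂(P(x)/Q(x))

Computing term by term:
  P(1)·log₂(P(1)/Q(1)) = (1/3)·log₂((1/3)/(1/3)) = 0.00000
  P(2)·log₂(P(2)/Q(2)) = (1/2)·log₂((1/2)/(1/3)) = 0.29248
  P(3)·log₂(P(3)/Q(3)) = (1/6)·log₂((1/6)/(1/3)) = -0.16667

D_KL(P||Q) = 0.00000 + 0.29248 - 0.16667 = 0.12581 ≈ 0.1258 bits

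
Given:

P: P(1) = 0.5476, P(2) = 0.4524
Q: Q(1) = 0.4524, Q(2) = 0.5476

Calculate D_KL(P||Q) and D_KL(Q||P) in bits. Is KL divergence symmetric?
D_KL(P||Q) = 0.0262 bits, D_KL(Q||P) = 0.0262 bits. The two values coincide for this particular pair, but no — KL divergence is not symmetric in general.

D_KL(P||Q) = Σ P(x) log₂(P(x)/Q(x))

Computing term by term:
  P(1)·log₂(P(1)/Q(1)) = 0.5476·log₂(0.5476/0.4524) = 0.15088
  P(2)·log₂(P(2)/Q(2)) = 0.4524·log₂(0.4524/0.5476) = -0.12465

D_KL(P||Q) = 0.15088 - 0.12465 = 0.02623 ≈ 0.0262 bits

D_KL(Q||P) = Σ Q(x) log₂(Q(x)/P(x))

Computing term by term:
  Q(1)·log₂(Q(1)/P(1)) = 0.4524·log₂(0.4524/0.5476) = -0.12465
  Q(2)·log₂(Q(2)/P(2)) = 0.5476·log₂(0.5476/0.4524) = 0.15088

D_KL(Q||P) = -0.12465 + 0.15088 = 0.02623 ≈ 0.0262 bits

These ARE equal here. Q is P with outcomes relabeled (Q(1) = P(2), Q(2) = P(1)) by a relabeling that is its own inverse, so the two sums contain exactly the same terms in a different order. This is a special case — KL divergence is not symmetric in general: D_KL(P||Q) ≠ D_KL(Q||P) for most P, Q.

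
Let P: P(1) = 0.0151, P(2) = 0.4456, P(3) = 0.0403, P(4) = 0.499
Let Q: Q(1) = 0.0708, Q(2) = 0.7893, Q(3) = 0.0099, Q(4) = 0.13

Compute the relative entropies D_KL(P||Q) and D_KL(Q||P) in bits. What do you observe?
D_KL(P||Q) = 0.6487 bits, D_KL(Q||P) = 0.5365 bits. The two directions give different values (D_KL(P||Q) exceeds D_KL(Q||P) by 0.1122 bits): KL divergence is asymmetric.

D_KL(P||Q) = Σ P(x) log₂(P(x)/Q(x))

Computing term by term:
  P(1)·log₂(P(1)/Q(1)) = 0.0151·log₂(0.0151/0.0708) = -0.03366
  P(2)·log₂(P(2)/Q(2)) = 0.4456·log₂(0.4456/0.7893) = -0.36754
  P(3)·log₂(P(3)/Q(3)) = 0.0403·log₂(0.0403/0.0099) = 0.08162
  P(4)·log₂(P(4)/Q(4)) = 0.499·log₂(0.499/0.13) = 0.96832

D_KL(P||Q) = -0.03366 - 0.36754 + 0.08162 + 0.96832 = 0.64874 ≈ 0.6487 bits

D_KL(Q||P) = Σ Q(x) log₂(Q(x)/P(x))

Computing term by term:
  Q(1)·log₂(Q(1)/P(1)) = 0.0708·log₂(0.0708/0.0151) = 0.15783
  Q(2)·log₂(Q(2)/P(2)) = 0.7893·log₂(0.7893/0.4456) = 0.65103
  Q(3)·log₂(Q(3)/P(3)) = 0.0099·log₂(0.0099/0.0403) = -0.02005
  Q(4)·log₂(Q(4)/P(4)) = 0.13·log₂(0.13/0.499) = -0.25227

D_KL(Q||P) = 0.15783 + 0.65103 - 0.02005 - 0.25227 = 0.53654 ≈ 0.5365 bits

These are NOT equal (difference: 0.1122 bits). KL divergence is asymmetric: D_KL(P||Q) ≠ D_KL(Q||P) in general.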